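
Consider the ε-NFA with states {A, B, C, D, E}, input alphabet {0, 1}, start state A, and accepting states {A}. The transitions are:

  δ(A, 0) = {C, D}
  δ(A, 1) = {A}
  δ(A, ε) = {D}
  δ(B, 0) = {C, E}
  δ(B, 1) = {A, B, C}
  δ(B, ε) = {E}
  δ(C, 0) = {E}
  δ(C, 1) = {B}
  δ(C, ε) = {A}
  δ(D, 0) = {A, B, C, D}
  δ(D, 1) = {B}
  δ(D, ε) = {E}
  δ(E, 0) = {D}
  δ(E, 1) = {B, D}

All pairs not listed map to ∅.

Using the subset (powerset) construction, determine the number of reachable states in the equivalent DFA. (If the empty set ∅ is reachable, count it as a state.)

Start state of the DFA: {A, D, E} (ε-closure of the NFA start).
{A, D, E} --0--> {A, B, C, D, E}  [new]
{A, D, E} --1--> {A, B, D, E}  [new]
{A, B, C, D, E} --0--> {A, B, C, D, E}  [seen]
{A, B, C, D, E} --1--> {A, B, C, D, E}  [seen]
{A, B, D, E} --0--> {A, B, C, D, E}  [seen]
{A, B, D, E} --1--> {A, B, C, D, E}  [seen]
Reachable DFA states: {A, D, E}, {A, B, C, D, E}, {A, B, D, E}.

3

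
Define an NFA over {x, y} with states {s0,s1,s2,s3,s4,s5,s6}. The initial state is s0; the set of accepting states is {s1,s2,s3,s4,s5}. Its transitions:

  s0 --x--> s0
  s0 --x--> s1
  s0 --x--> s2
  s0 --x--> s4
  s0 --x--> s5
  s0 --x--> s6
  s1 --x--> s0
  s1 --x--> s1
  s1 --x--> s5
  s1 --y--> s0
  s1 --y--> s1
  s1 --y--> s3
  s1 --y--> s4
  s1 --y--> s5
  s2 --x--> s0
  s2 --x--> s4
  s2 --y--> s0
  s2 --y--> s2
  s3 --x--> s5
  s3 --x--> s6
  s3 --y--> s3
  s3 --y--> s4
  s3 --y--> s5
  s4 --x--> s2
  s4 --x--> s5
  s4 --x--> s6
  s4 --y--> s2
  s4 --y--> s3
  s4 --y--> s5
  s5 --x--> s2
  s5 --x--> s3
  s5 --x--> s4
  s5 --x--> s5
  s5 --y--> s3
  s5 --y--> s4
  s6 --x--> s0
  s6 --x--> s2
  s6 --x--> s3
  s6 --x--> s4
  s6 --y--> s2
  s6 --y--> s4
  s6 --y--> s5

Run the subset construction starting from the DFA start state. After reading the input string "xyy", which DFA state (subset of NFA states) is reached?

Start: {s0}.
δ(s0,x) = {s0,s1,s2,s4,s5,s6}.
Union: {s0,s1,s2,s4,s5,s6}.
After x: {s0,s1,s2,s4,s5,s6}.
δ(s0,y) = ∅; δ(s1,y) = {s0,s1,s3,s4,s5}; δ(s2,y) = {s0,s2}; δ(s4,y) = {s2,s3,s5}; δ(s5,y) = {s3,s4}; δ(s6,y) = {s2,s4,s5}.
Union: {s0,s1,s2,s3,s4,s5}.
After y: {s0,s1,s2,s3,s4,s5}.
δ(s0,y) = ∅; δ(s1,y) = {s0,s1,s3,s4,s5}; δ(s2,y) = {s0,s2}; δ(s3,y) = {s3,s4,s5}; δ(s4,y) = {s2,s3,s5}; δ(s5,y) = {s3,s4}.
Union: {s0,s1,s2,s3,s4,s5}.
After y: {s0,s1,s2,s3,s4,s5}.

{s0,s1,s2,s3,s4,s5}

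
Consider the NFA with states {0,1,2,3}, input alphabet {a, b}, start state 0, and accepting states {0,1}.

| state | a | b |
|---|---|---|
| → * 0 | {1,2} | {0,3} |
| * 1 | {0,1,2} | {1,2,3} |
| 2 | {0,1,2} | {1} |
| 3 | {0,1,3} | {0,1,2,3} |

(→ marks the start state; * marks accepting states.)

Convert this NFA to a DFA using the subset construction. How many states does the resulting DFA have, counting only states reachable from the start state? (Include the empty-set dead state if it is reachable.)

6

Start state of the DFA: {0}.
{0} --a--> {1,2}  [new]
{0} --b--> {0,3}  [new]
{1,2} --a--> {0,1,2}  [new]
{1,2} --b--> {1,2,3}  [new]
{0,3} --a--> {0,1,2,3}  [new]
{0,3} --b--> {0,1,2,3}  [seen]
{0,1,2} --a--> {0,1,2}  [seen]
{0,1,2} --b--> {0,1,2,3}  [seen]
{1,2,3} --a--> {0,1,2,3}  [seen]
{1,2,3} --b--> {0,1,2,3}  [seen]
{0,1,2,3} --a--> {0,1,2,3}  [seen]
{0,1,2,3} --b--> {0,1,2,3}  [seen]
Reachable DFA states: {0}, {1,2}, {0,3}, {0,1,2}, {1,2,3}, {0,1,2,3}.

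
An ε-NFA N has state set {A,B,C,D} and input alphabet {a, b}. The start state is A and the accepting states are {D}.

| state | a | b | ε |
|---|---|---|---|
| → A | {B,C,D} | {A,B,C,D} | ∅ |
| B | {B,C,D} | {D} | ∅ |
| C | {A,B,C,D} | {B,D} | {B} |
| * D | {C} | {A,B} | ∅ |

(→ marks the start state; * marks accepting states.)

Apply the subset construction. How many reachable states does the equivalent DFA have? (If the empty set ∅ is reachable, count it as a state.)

Start state of the DFA: {A} (ε-closure of the NFA start).
{A} --a--> {B,C,D}  [new]
{A} --b--> {A,B,C,D}  [new]
{B,C,D} --a--> {A,B,C,D}  [seen]
{B,C,D} --b--> {A,B,D}  [new]
{A,B,C,D} --a--> {A,B,C,D}  [seen]
{A,B,C,D} --b--> {A,B,C,D}  [seen]
{A,B,D} --a--> {B,C,D}  [seen]
{A,B,D} --b--> {A,B,C,D}  [seen]
Reachable DFA states: {A}, {B,C,D}, {A,B,C,D}, {A,B,D}.

4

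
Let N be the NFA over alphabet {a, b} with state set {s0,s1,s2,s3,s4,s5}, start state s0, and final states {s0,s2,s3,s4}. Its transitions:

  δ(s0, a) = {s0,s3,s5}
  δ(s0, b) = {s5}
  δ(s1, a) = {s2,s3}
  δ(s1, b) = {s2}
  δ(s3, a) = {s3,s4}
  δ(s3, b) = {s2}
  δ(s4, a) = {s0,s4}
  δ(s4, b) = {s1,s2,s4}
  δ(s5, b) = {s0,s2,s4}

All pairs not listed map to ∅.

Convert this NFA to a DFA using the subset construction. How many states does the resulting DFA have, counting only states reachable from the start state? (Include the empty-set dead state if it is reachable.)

12

Start state of the DFA: {s0}.
{s0} --a--> {s0,s3,s5}  [new]
{s0} --b--> {s5}  [new]
{s0,s3,s5} --a--> {s0,s3,s4,s5}  [new]
{s0,s3,s5} --b--> {s0,s2,s4,s5}  [new]
{s5} --a--> ∅  [new]
{s5} --b--> {s0,s2,s4}  [new]
{s0,s3,s4,s5} --a--> {s0,s3,s4,s5}  [seen]
{s0,s3,s4,s5} --b--> {s0,s1,s2,s4,s5}  [new]
{s0,s2,s4,s5} --a--> {s0,s3,s4,s5}  [seen]
{s0,s2,s4,s5} --b--> {s0,s1,s2,s4,s5}  [seen]
∅ --a--> ∅  [seen]
∅ --b--> ∅  [seen]
{s0,s2,s4} --a--> {s0,s3,s4,s5}  [seen]
{s0,s2,s4} --b--> {s1,s2,s4,s5}  [new]
{s0,s1,s2,s4,s5} --a--> {s0,s2,s3,s4,s5}  [new]
{s0,s1,s2,s4,s5} --b--> {s0,s1,s2,s4,s5}  [seen]
{s1,s2,s4,s5} --a--> {s0,s2,s3,s4}  [new]
{s1,s2,s4,s5} --b--> {s0,s1,s2,s4}  [new]
{s0,s2,s3,s4,s5} --a--> {s0,s3,s4,s5}  [seen]
{s0,s2,s3,s4,s5} --b--> {s0,s1,s2,s4,s5}  [seen]
{s0,s2,s3,s4} --a--> {s0,s3,s4,s5}  [seen]
{s0,s2,s3,s4} --b--> {s1,s2,s4,s5}  [seen]
{s0,s1,s2,s4} --a--> {s0,s2,s3,s4,s5}  [seen]
{s0,s1,s2,s4} --b--> {s1,s2,s4,s5}  [seen]
Reachable DFA states: {s0}, {s0,s3,s5}, {s5}, {s0,s3,s4,s5}, {s0,s2,s4,s5}, ∅, {s0,s2,s4}, {s0,s1,s2,s4,s5}, {s1,s2,s4,s5}, {s0,s2,s3,s4,s5}, {s0,s2,s3,s4}, {s0,s1,s2,s4}.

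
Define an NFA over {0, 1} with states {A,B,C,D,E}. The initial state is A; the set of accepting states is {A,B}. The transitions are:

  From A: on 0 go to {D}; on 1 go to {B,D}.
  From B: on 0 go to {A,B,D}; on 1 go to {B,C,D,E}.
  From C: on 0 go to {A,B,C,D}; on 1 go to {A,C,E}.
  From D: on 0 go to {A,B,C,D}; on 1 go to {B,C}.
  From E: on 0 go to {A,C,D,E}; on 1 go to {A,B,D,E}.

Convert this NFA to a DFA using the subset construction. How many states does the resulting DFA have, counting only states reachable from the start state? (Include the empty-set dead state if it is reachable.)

7

Start state of the DFA: {A}.
{A} --0--> {D}  [new]
{A} --1--> {B,D}  [new]
{D} --0--> {A,B,C,D}  [new]
{D} --1--> {B,C}  [new]
{B,D} --0--> {A,B,C,D}  [seen]
{B,D} --1--> {B,C,D,E}  [new]
{A,B,C,D} --0--> {A,B,C,D}  [seen]
{A,B,C,D} --1--> {A,B,C,D,E}  [new]
{B,C} --0--> {A,B,C,D}  [seen]
{B,C} --1--> {A,B,C,D,E}  [seen]
{B,C,D,E} --0--> {A,B,C,D,E}  [seen]
{B,C,D,E} --1--> {A,B,C,D,E}  [seen]
{A,B,C,D,E} --0--> {A,B,C,D,E}  [seen]
{A,B,C,D,E} --1--> {A,B,C,D,E}  [seen]
Reachable DFA states: {A}, {D}, {B,D}, {A,B,C,D}, {B,C}, {B,C,D,E}, {A,B,C,D,E}.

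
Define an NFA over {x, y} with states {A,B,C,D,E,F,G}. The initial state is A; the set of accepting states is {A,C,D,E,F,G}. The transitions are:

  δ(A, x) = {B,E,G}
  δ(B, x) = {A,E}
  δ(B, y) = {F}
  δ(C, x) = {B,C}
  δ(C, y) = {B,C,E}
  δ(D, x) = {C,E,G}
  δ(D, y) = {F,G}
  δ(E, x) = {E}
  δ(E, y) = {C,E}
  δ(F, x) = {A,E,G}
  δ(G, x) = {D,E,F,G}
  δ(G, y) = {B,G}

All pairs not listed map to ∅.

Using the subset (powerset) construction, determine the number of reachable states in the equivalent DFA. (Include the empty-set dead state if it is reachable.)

6

Start state of the DFA: {A}.
{A} --x--> {B,E,G}  [new]
{A} --y--> ∅  [new]
{B,E,G} --x--> {A,D,E,F,G}  [new]
{B,E,G} --y--> {B,C,E,F,G}  [new]
∅ --x--> ∅  [seen]
∅ --y--> ∅  [seen]
{A,D,E,F,G} --x--> {A,B,C,D,E,F,G}  [new]
{A,D,E,F,G} --y--> {B,C,E,F,G}  [seen]
{B,C,E,F,G} --x--> {A,B,C,D,E,F,G}  [seen]
{B,C,E,F,G} --y--> {B,C,E,F,G}  [seen]
{A,B,C,D,E,F,G} --x--> {A,B,C,D,E,F,G}  [seen]
{A,B,C,D,E,F,G} --y--> {B,C,E,F,G}  [seen]
Reachable DFA states: {A}, {B,E,G}, ∅, {A,D,E,F,G}, {B,C,E,F,G}, {A,B,C,D,E,F,G}.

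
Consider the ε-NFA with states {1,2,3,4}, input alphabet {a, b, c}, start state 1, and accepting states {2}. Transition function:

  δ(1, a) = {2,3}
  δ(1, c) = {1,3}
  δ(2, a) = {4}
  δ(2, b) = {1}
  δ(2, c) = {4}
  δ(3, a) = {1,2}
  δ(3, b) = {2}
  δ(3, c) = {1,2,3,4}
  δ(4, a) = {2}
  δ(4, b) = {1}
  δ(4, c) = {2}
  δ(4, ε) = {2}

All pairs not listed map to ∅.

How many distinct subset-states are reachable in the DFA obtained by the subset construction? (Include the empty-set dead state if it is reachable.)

11

Start state of the DFA: {1} (ε-closure of the NFA start).
{1} --a--> {2,3}  [new]
{1} --b--> ∅  [new]
{1} --c--> {1,3}  [new]
{2,3} --a--> {1,2,4}  [new]
{2,3} --b--> {1,2}  [new]
{2,3} --c--> {1,2,3,4}  [new]
∅ --a--> ∅  [seen]
∅ --b--> ∅  [seen]
∅ --c--> ∅  [seen]
{1,3} --a--> {1,2,3}  [new]
{1,3} --b--> {2}  [new]
{1,3} --c--> {1,2,3,4}  [seen]
{1,2,4} --a--> {2,3,4}  [new]
{1,2,4} --b--> {1}  [seen]
{1,2,4} --c--> {1,2,3,4}  [seen]
{1,2} --a--> {2,3,4}  [seen]
{1,2} --b--> {1}  [seen]
{1,2} --c--> {1,2,3,4}  [seen]
{1,2,3,4} --a--> {1,2,3,4}  [seen]
{1,2,3,4} --b--> {1,2}  [seen]
{1,2,3,4} --c--> {1,2,3,4}  [seen]
{1,2,3} --a--> {1,2,3,4}  [seen]
{1,2,3} --b--> {1,2}  [seen]
{1,2,3} --c--> {1,2,3,4}  [seen]
{2} --a--> {2,4}  [new]
{2} --b--> {1}  [seen]
{2} --c--> {2,4}  [seen]
{2,3,4} --a--> {1,2,4}  [seen]
{2,3,4} --b--> {1,2}  [seen]
{2,3,4} --c--> {1,2,3,4}  [seen]
{2,4} --a--> {2,4}  [seen]
{2,4} --b--> {1}  [seen]
{2,4} --c--> {2,4}  [seen]
Reachable DFA states: {1}, {2,3}, ∅, {1,3}, {1,2,4}, {1,2}, {1,2,3,4}, {1,2,3}, {2}, {2,3,4}, {2,4}.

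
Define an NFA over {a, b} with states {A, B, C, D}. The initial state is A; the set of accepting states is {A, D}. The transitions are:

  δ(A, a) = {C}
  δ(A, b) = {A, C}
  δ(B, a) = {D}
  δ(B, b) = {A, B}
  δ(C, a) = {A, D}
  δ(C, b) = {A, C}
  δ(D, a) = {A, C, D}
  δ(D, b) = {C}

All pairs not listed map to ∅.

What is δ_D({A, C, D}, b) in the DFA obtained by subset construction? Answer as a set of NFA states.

{A, C}

δ(A,b) = {A, C}; δ(C,b) = {A, C}; δ(D,b) = {C}.
Union: {A, C}.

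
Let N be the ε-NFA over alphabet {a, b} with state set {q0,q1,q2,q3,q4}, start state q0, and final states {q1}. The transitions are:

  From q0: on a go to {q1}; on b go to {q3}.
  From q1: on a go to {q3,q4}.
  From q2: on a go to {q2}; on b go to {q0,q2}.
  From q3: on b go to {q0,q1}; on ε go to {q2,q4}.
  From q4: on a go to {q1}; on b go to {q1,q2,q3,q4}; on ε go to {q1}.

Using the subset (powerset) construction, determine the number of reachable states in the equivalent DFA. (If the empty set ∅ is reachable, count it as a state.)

5

Start state of the DFA: {q0} (ε-closure of the NFA start).
{q0} --a--> {q1}  [new]
{q0} --b--> {q1,q2,q3,q4}  [new]
{q1} --a--> {q1,q2,q3,q4}  [seen]
{q1} --b--> ∅  [new]
{q1,q2,q3,q4} --a--> {q1,q2,q3,q4}  [seen]
{q1,q2,q3,q4} --b--> {q0,q1,q2,q3,q4}  [new]
∅ --a--> ∅  [seen]
∅ --b--> ∅  [seen]
{q0,q1,q2,q3,q4} --a--> {q1,q2,q3,q4}  [seen]
{q0,q1,q2,q3,q4} --b--> {q0,q1,q2,q3,q4}  [seen]
Reachable DFA states: {q0}, {q1}, {q1,q2,q3,q4}, ∅, {q0,q1,q2,q3,q4}.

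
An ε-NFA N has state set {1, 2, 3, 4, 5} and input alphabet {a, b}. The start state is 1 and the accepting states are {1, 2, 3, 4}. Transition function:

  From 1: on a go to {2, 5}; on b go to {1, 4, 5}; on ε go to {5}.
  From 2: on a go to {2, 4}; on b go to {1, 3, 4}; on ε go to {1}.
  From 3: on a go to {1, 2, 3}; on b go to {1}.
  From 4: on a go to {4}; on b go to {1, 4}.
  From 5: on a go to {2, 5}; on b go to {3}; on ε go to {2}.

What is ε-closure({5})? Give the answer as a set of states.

{1, 2, 5}

Begin with {5}.
5 →ε {2}; add 2.
2 →ε {1}; add 1.
ε-closure = {1, 2, 5}.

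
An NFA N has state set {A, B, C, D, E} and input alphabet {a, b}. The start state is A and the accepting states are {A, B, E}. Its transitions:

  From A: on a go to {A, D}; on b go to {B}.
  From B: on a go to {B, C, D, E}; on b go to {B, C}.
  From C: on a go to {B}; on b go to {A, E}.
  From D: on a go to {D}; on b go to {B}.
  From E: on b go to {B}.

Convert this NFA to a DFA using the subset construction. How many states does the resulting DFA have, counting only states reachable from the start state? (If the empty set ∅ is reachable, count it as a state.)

Start state of the DFA: {A}.
{A} --a--> {A, D}  [new]
{A} --b--> {B}  [new]
{A, D} --a--> {A, D}  [seen]
{A, D} --b--> {B}  [seen]
{B} --a--> {B, C, D, E}  [new]
{B} --b--> {B, C}  [new]
{B, C, D, E} --a--> {B, C, D, E}  [seen]
{B, C, D, E} --b--> {A, B, C, E}  [new]
{B, C} --a--> {B, C, D, E}  [seen]
{B, C} --b--> {A, B, C, E}  [seen]
{A, B, C, E} --a--> {A, B, C, D, E}  [new]
{A, B, C, E} --b--> {A, B, C, E}  [seen]
{A, B, C, D, E} --a--> {A, B, C, D, E}  [seen]
{A, B, C, D, E} --b--> {A, B, C, E}  [seen]
Reachable DFA states: {A}, {A, D}, {B}, {B, C, D, E}, {B, C}, {A, B, C, E}, {A, B, C, D, E}.

7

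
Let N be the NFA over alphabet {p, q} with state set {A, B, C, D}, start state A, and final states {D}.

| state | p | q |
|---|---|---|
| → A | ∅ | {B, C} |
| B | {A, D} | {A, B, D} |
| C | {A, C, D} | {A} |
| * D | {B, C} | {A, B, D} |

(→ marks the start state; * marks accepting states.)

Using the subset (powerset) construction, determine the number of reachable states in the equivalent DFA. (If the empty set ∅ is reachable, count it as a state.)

Start state of the DFA: {A}.
{A} --p--> ∅  [new]
{A} --q--> {B, C}  [new]
∅ --p--> ∅  [seen]
∅ --q--> ∅  [seen]
{B, C} --p--> {A, C, D}  [new]
{B, C} --q--> {A, B, D}  [new]
{A, C, D} --p--> {A, B, C, D}  [new]
{A, C, D} --q--> {A, B, C, D}  [seen]
{A, B, D} --p--> {A, B, C, D}  [seen]
{A, B, D} --q--> {A, B, C, D}  [seen]
{A, B, C, D} --p--> {A, B, C, D}  [seen]
{A, B, C, D} --q--> {A, B, C, D}  [seen]
Reachable DFA states: {A}, ∅, {B, C}, {A, C, D}, {A, B, D}, {A, B, C, D}.

6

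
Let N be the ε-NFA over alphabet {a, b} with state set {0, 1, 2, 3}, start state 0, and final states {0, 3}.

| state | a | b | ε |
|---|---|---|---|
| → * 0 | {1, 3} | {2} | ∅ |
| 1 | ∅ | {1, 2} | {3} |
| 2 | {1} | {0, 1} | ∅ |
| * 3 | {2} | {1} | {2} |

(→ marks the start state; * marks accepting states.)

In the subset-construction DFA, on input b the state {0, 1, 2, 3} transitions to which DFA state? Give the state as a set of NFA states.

δ(0,b) = {2}; δ(1,b) = {1, 2}; δ(2,b) = {0, 1}; δ(3,b) = {1}.
Union: {0, 1, 2}.
ε-closure gives {0, 1, 2, 3}.

{0, 1, 2, 3}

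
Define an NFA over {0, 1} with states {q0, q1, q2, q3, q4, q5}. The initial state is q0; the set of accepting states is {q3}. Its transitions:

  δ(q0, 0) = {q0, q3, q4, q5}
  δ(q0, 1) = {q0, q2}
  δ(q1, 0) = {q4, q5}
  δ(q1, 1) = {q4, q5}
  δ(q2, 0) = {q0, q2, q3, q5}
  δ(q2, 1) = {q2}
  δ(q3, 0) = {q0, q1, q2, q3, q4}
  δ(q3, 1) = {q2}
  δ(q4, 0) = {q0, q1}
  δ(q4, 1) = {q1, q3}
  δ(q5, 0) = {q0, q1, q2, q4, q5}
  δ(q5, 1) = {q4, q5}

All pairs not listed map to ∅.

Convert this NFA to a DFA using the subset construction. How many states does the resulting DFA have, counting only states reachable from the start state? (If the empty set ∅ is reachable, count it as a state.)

Start state of the DFA: {q0}.
{q0} --0--> {q0, q3, q4, q5}  [new]
{q0} --1--> {q0, q2}  [new]
{q0, q3, q4, q5} --0--> {q0, q1, q2, q3, q4, q5}  [new]
{q0, q3, q4, q5} --1--> {q0, q1, q2, q3, q4, q5}  [seen]
{q0, q2} --0--> {q0, q2, q3, q4, q5}  [new]
{q0, q2} --1--> {q0, q2}  [seen]
{q0, q1, q2, q3, q4, q5} --0--> {q0, q1, q2, q3, q4, q5}  [seen]
{q0, q1, q2, q3, q4, q5} --1--> {q0, q1, q2, q3, q4, q5}  [seen]
{q0, q2, q3, q4, q5} --0--> {q0, q1, q2, q3, q4, q5}  [seen]
{q0, q2, q3, q4, q5} --1--> {q0, q1, q2, q3, q4, q5}  [seen]
Reachable DFA states: {q0}, {q0, q3, q4, q5}, {q0, q2}, {q0, q1, q2, q3, q4, q5}, {q0, q2, q3, q4, q5}.

5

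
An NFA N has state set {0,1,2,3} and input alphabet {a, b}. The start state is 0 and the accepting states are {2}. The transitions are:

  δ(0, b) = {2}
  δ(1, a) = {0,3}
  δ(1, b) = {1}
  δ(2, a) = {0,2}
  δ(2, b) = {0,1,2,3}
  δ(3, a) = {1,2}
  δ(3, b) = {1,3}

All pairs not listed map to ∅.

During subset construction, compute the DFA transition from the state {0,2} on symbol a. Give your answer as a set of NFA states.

δ(0,a) = ∅; δ(2,a) = {0,2}.
Union: {0,2}.

{0,2}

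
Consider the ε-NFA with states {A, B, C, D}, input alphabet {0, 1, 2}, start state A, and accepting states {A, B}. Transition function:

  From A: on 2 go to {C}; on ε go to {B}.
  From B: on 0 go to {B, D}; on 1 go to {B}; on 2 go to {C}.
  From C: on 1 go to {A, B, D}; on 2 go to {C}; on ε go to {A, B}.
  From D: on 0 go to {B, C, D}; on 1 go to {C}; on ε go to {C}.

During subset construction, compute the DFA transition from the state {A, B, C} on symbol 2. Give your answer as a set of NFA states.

{A, B, C}

δ(A,2) = {C}; δ(B,2) = {C}; δ(C,2) = {C}.
Union: {C}.
ε-closure gives {A, B, C}.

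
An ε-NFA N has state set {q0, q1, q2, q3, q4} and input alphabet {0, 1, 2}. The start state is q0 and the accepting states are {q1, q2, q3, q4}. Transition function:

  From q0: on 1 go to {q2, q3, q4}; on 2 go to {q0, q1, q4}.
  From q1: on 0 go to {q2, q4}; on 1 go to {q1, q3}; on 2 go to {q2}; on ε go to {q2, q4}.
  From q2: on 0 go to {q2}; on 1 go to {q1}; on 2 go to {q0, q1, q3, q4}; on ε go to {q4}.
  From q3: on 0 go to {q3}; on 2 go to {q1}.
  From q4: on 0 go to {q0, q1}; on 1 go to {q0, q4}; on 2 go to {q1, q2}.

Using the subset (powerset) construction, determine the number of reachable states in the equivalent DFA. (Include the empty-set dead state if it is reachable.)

Start state of the DFA: {q0} (ε-closure of the NFA start).
{q0} --0--> ∅  [new]
{q0} --1--> {q2, q3, q4}  [new]
{q0} --2--> {q0, q1, q2, q4}  [new]
∅ --0--> ∅  [seen]
∅ --1--> ∅  [seen]
∅ --2--> ∅  [seen]
{q2, q3, q4} --0--> {q0, q1, q2, q3, q4}  [new]
{q2, q3, q4} --1--> {q0, q1, q2, q4}  [seen]
{q2, q3, q4} --2--> {q0, q1, q2, q3, q4}  [seen]
{q0, q1, q2, q4} --0--> {q0, q1, q2, q4}  [seen]
{q0, q1, q2, q4} --1--> {q0, q1, q2, q3, q4}  [seen]
{q0, q1, q2, q4} --2--> {q0, q1, q2, q3, q4}  [seen]
{q0, q1, q2, q3, q4} --0--> {q0, q1, q2, q3, q4}  [seen]
{q0, q1, q2, q3, q4} --1--> {q0, q1, q2, q3, q4}  [seen]
{q0, q1, q2, q3, q4} --2--> {q0, q1, q2, q3, q4}  [seen]
Reachable DFA states: {q0}, ∅, {q2, q3, q4}, {q0, q1, q2, q4}, {q0, q1, q2, q3, q4}.

5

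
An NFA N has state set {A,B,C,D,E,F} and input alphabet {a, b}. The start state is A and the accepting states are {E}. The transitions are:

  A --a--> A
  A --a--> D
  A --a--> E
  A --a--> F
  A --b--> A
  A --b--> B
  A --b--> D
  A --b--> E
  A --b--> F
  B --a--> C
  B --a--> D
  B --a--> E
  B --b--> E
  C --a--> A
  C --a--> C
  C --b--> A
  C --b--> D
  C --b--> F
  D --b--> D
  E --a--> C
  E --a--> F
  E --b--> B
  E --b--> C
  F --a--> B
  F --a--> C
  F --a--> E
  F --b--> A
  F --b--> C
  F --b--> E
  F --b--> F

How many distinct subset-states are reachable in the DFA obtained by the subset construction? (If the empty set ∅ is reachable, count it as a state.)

4

Start state of the DFA: {A}.
{A} --a--> {A,D,E,F}  [new]
{A} --b--> {A,B,D,E,F}  [new]
{A,D,E,F} --a--> {A,B,C,D,E,F}  [new]
{A,D,E,F} --b--> {A,B,C,D,E,F}  [seen]
{A,B,D,E,F} --a--> {A,B,C,D,E,F}  [seen]
{A,B,D,E,F} --b--> {A,B,C,D,E,F}  [seen]
{A,B,C,D,E,F} --a--> {A,B,C,D,E,F}  [seen]
{A,B,C,D,E,F} --b--> {A,B,C,D,E,F}  [seen]
Reachable DFA states: {A}, {A,D,E,F}, {A,B,D,E,F}, {A,B,C,D,E,F}.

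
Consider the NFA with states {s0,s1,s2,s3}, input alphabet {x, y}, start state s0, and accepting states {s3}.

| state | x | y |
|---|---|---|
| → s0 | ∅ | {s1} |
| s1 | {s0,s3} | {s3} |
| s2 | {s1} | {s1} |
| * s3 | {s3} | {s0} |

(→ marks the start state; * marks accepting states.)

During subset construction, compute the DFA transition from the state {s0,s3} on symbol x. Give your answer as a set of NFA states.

{s3}

δ(s0,x) = ∅; δ(s3,x) = {s3}.
Union: {s3}.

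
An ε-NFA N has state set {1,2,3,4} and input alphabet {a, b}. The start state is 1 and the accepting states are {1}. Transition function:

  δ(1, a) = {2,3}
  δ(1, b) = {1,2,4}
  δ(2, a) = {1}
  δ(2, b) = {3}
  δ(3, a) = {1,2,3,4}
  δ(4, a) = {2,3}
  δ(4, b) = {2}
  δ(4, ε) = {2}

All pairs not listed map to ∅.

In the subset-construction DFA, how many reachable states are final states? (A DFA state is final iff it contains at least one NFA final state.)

Start state of the DFA: {1} (ε-closure of the NFA start).
{1} --a--> {2,3}  [new]
{1} --b--> {1,2,4}  [new]
{2,3} --a--> {1,2,3,4}  [new]
{2,3} --b--> {3}  [new]
{1,2,4} --a--> {1,2,3}  [new]
{1,2,4} --b--> {1,2,3,4}  [seen]
{1,2,3,4} --a--> {1,2,3,4}  [seen]
{1,2,3,4} --b--> {1,2,3,4}  [seen]
{3} --a--> {1,2,3,4}  [seen]
{3} --b--> ∅  [new]
{1,2,3} --a--> {1,2,3,4}  [seen]
{1,2,3} --b--> {1,2,3,4}  [seen]
∅ --a--> ∅  [seen]
∅ --b--> ∅  [seen]
Reachable DFA states: {1}, {2,3}, {1,2,4}, {1,2,3,4}, {3}, {1,2,3}, ∅.
Accepting DFA states (contain an NFA accepting state): {1}, {1,2,4}, {1,2,3,4}, {1,2,3}.

4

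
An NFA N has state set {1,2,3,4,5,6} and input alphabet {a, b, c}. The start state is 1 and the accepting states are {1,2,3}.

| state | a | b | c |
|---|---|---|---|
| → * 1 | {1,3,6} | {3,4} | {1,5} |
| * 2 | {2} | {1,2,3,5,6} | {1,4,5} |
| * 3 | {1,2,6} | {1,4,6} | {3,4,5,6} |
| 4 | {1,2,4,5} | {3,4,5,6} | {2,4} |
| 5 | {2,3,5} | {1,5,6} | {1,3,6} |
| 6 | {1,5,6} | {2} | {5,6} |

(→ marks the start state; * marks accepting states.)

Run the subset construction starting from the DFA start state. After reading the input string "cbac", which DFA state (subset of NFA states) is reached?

Start: {1}.
δ(1,c) = {1,5}.
Union: {1,5}.
After c: {1,5}.
δ(1,b) = {3,4}; δ(5,b) = {1,5,6}.
Union: {1,3,4,5,6}.
After b: {1,3,4,5,6}.
δ(1,a) = {1,3,6}; δ(3,a) = {1,2,6}; δ(4,a) = {1,2,4,5}; δ(5,a) = {2,3,5}; δ(6,a) = {1,5,6}.
Union: {1,2,3,4,5,6}.
After a: {1,2,3,4,5,6}.
δ(1,c) = {1,5}; δ(2,c) = {1,4,5}; δ(3,c) = {3,4,5,6}; δ(4,c) = {2,4}; δ(5,c) = {1,3,6}; δ(6,c) = {5,6}.
Union: {1,2,3,4,5,6}.
After c: {1,2,3,4,5,6}.

{1,2,3,4,5,6}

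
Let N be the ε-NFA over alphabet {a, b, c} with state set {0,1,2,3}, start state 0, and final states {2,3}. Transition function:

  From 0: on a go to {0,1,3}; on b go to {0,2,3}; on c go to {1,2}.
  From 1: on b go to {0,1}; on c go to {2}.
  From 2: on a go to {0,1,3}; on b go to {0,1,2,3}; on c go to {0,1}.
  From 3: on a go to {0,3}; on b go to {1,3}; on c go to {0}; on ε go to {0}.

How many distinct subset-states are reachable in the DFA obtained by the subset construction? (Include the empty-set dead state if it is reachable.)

6

Start state of the DFA: {0} (ε-closure of the NFA start).
{0} --a--> {0,1,3}  [new]
{0} --b--> {0,2,3}  [new]
{0} --c--> {1,2}  [new]
{0,1,3} --a--> {0,1,3}  [seen]
{0,1,3} --b--> {0,1,2,3}  [new]
{0,1,3} --c--> {0,1,2}  [new]
{0,2,3} --a--> {0,1,3}  [seen]
{0,2,3} --b--> {0,1,2,3}  [seen]
{0,2,3} --c--> {0,1,2}  [seen]
{1,2} --a--> {0,1,3}  [seen]
{1,2} --b--> {0,1,2,3}  [seen]
{1,2} --c--> {0,1,2}  [seen]
{0,1,2,3} --a--> {0,1,3}  [seen]
{0,1,2,3} --b--> {0,1,2,3}  [seen]
{0,1,2,3} --c--> {0,1,2}  [seen]
{0,1,2} --a--> {0,1,3}  [seen]
{0,1,2} --b--> {0,1,2,3}  [seen]
{0,1,2} --c--> {0,1,2}  [seen]
Reachable DFA states: {0}, {0,1,3}, {0,2,3}, {1,2}, {0,1,2,3}, {0,1,2}.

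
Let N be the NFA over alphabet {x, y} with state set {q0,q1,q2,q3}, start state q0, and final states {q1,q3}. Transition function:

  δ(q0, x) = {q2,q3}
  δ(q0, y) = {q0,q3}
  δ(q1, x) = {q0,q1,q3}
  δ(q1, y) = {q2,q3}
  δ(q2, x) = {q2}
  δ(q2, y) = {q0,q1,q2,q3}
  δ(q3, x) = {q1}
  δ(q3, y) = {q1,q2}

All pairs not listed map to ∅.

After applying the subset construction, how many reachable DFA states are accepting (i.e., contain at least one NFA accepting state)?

5

Start state of the DFA: {q0}.
{q0} --x--> {q2,q3}  [new]
{q0} --y--> {q0,q3}  [new]
{q2,q3} --x--> {q1,q2}  [new]
{q2,q3} --y--> {q0,q1,q2,q3}  [new]
{q0,q3} --x--> {q1,q2,q3}  [new]
{q0,q3} --y--> {q0,q1,q2,q3}  [seen]
{q1,q2} --x--> {q0,q1,q2,q3}  [seen]
{q1,q2} --y--> {q0,q1,q2,q3}  [seen]
{q0,q1,q2,q3} --x--> {q0,q1,q2,q3}  [seen]
{q0,q1,q2,q3} --y--> {q0,q1,q2,q3}  [seen]
{q1,q2,q3} --x--> {q0,q1,q2,q3}  [seen]
{q1,q2,q3} --y--> {q0,q1,q2,q3}  [seen]
Reachable DFA states: {q0}, {q2,q3}, {q0,q3}, {q1,q2}, {q0,q1,q2,q3}, {q1,q2,q3}.
Accepting DFA states (contain an NFA accepting state): {q2,q3}, {q0,q3}, {q1,q2}, {q0,q1,q2,q3}, {q1,q2,q3}.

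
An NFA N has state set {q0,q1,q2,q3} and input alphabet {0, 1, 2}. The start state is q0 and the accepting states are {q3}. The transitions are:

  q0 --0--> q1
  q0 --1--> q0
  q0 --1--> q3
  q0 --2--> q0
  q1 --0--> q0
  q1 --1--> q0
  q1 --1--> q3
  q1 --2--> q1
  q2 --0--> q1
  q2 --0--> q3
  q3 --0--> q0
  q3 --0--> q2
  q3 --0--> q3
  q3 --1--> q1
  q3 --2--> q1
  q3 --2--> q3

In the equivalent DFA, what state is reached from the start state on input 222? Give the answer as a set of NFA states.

Start: {q0}.
δ(q0,2) = {q0}.
Union: {q0}.
After 2: {q0}.
δ(q0,2) = {q0}.
Union: {q0}.
After 2: {q0}.
δ(q0,2) = {q0}.
Union: {q0}.
After 2: {q0}.

{q0}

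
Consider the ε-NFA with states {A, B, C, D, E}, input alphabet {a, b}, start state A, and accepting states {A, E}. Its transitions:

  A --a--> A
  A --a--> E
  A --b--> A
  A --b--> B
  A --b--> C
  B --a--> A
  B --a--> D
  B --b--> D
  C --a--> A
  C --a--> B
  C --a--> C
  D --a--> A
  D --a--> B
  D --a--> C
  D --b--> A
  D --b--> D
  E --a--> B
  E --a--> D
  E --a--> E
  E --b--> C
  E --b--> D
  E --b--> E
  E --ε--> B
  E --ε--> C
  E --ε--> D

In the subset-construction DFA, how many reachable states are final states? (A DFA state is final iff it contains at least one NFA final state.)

4

Start state of the DFA: {A} (ε-closure of the NFA start).
{A} --a--> {A, B, C, D, E}  [new]
{A} --b--> {A, B, C}  [new]
{A, B, C, D, E} --a--> {A, B, C, D, E}  [seen]
{A, B, C, D, E} --b--> {A, B, C, D, E}  [seen]
{A, B, C} --a--> {A, B, C, D, E}  [seen]
{A, B, C} --b--> {A, B, C, D}  [new]
{A, B, C, D} --a--> {A, B, C, D, E}  [seen]
{A, B, C, D} --b--> {A, B, C, D}  [seen]
Reachable DFA states: {A}, {A, B, C, D, E}, {A, B, C}, {A, B, C, D}.
Accepting DFA states (contain an NFA accepting state): {A}, {A, B, C, D, E}, {A, B, C}, {A, B, C, D}.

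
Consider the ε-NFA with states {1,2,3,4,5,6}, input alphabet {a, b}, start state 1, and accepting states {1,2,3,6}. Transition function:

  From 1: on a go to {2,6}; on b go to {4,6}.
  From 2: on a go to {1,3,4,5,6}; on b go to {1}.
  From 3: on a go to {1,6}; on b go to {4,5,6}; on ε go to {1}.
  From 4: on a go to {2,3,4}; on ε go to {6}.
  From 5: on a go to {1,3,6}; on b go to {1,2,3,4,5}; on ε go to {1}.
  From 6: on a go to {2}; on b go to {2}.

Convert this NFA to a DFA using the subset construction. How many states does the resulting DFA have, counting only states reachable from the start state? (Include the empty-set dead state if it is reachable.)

Start state of the DFA: {1} (ε-closure of the NFA start).
{1} --a--> {2,6}  [new]
{1} --b--> {4,6}  [new]
{2,6} --a--> {1,2,3,4,5,6}  [new]
{2,6} --b--> {1,2}  [new]
{4,6} --a--> {1,2,3,4,6}  [new]
{4,6} --b--> {2}  [new]
{1,2,3,4,5,6} --a--> {1,2,3,4,5,6}  [seen]
{1,2,3,4,5,6} --b--> {1,2,3,4,5,6}  [seen]
{1,2} --a--> {1,2,3,4,5,6}  [seen]
{1,2} --b--> {1,4,6}  [new]
{1,2,3,4,6} --a--> {1,2,3,4,5,6}  [seen]
{1,2,3,4,6} --b--> {1,2,4,5,6}  [new]
{2} --a--> {1,3,4,5,6}  [new]
{2} --b--> {1}  [seen]
{1,4,6} --a--> {1,2,3,4,6}  [seen]
{1,4,6} --b--> {2,4,6}  [new]
{1,2,4,5,6} --a--> {1,2,3,4,5,6}  [seen]
{1,2,4,5,6} --b--> {1,2,3,4,5,6}  [seen]
{1,3,4,5,6} --a--> {1,2,3,4,6}  [seen]
{1,3,4,5,6} --b--> {1,2,3,4,5,6}  [seen]
{2,4,6} --a--> {1,2,3,4,5,6}  [seen]
{2,4,6} --b--> {1,2}  [seen]
Reachable DFA states: {1}, {2,6}, {4,6}, {1,2,3,4,5,6}, {1,2}, {1,2,3,4,6}, {2}, {1,4,6}, {1,2,4,5,6}, {1,3,4,5,6}, {2,4,6}.

11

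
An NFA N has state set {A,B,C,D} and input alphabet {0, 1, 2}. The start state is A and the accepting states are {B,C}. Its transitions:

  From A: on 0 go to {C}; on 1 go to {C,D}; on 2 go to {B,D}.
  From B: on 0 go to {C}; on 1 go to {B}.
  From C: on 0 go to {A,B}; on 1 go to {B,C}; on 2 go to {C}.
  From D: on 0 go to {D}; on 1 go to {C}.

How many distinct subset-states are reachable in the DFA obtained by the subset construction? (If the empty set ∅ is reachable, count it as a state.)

Start state of the DFA: {A}.
{A} --0--> {C}  [new]
{A} --1--> {C,D}  [new]
{A} --2--> {B,D}  [new]
{C} --0--> {A,B}  [new]
{C} --1--> {B,C}  [new]
{C} --2--> {C}  [seen]
{C,D} --0--> {A,B,D}  [new]
{C,D} --1--> {B,C}  [seen]
{C,D} --2--> {C}  [seen]
{B,D} --0--> {C,D}  [seen]
{B,D} --1--> {B,C}  [seen]
{B,D} --2--> ∅  [new]
{A,B} --0--> {C}  [seen]
{A,B} --1--> {B,C,D}  [new]
{A,B} --2--> {B,D}  [seen]
{B,C} --0--> {A,B,C}  [new]
{B,C} --1--> {B,C}  [seen]
{B,C} --2--> {C}  [seen]
{A,B,D} --0--> {C,D}  [seen]
{A,B,D} --1--> {B,C,D}  [seen]
{A,B,D} --2--> {B,D}  [seen]
∅ --0--> ∅  [seen]
∅ --1--> ∅  [seen]
∅ --2--> ∅  [seen]
{B,C,D} --0--> {A,B,C,D}  [new]
{B,C,D} --1--> {B,C}  [seen]
{B,C,D} --2--> {C}  [seen]
{A,B,C} --0--> {A,B,C}  [seen]
{A,B,C} --1--> {B,C,D}  [seen]
{A,B,C} --2--> {B,C,D}  [seen]
{A,B,C,D} --0--> {A,B,C,D}  [seen]
{A,B,C,D} --1--> {B,C,D}  [seen]
{A,B,C,D} --2--> {B,C,D}  [seen]
Reachable DFA states: {A}, {C}, {C,D}, {B,D}, {A,B}, {B,C}, {A,B,D}, ∅, {B,C,D}, {A,B,C}, {A,B,C,D}.

11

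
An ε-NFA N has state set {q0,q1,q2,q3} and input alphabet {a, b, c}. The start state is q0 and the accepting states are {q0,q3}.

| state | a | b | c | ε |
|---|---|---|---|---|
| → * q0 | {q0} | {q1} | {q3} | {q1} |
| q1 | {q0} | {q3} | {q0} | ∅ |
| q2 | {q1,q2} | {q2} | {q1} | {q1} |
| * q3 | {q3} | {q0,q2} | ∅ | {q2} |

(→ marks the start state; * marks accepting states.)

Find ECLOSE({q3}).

Begin with {q3}.
q3 →ε {q2}; add q2.
q2 →ε {q1}; add q1.
ε-closure = {q1,q2,q3}.

{q1,q2,q3}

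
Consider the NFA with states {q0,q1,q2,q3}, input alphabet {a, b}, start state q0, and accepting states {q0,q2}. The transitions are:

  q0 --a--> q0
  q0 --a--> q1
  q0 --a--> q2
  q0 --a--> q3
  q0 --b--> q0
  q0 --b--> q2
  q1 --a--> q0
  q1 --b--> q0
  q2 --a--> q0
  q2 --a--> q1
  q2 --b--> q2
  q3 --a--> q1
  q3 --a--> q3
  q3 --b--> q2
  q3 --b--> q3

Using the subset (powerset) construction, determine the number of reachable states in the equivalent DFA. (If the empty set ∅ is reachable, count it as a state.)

4

Start state of the DFA: {q0}.
{q0} --a--> {q0,q1,q2,q3}  [new]
{q0} --b--> {q0,q2}  [new]
{q0,q1,q2,q3} --a--> {q0,q1,q2,q3}  [seen]
{q0,q1,q2,q3} --b--> {q0,q2,q3}  [new]
{q0,q2} --a--> {q0,q1,q2,q3}  [seen]
{q0,q2} --b--> {q0,q2}  [seen]
{q0,q2,q3} --a--> {q0,q1,q2,q3}  [seen]
{q0,q2,q3} --b--> {q0,q2,q3}  [seen]
Reachable DFA states: {q0}, {q0,q1,q2,q3}, {q0,q2}, {q0,q2,q3}.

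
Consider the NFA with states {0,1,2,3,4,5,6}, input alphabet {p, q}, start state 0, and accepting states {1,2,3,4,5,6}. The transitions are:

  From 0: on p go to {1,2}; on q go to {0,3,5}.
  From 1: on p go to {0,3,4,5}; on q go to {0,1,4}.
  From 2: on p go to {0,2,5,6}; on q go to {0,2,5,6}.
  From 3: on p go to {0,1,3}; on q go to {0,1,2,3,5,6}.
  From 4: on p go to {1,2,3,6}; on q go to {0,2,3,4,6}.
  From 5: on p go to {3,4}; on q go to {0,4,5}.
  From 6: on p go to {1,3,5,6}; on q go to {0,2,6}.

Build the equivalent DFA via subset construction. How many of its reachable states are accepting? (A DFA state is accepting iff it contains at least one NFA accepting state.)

Start state of the DFA: {0}.
{0} --p--> {1,2}  [new]
{0} --q--> {0,3,5}  [new]
{1,2} --p--> {0,2,3,4,5,6}  [new]
{1,2} --q--> {0,1,2,4,5,6}  [new]
{0,3,5} --p--> {0,1,2,3,4}  [new]
{0,3,5} --q--> {0,1,2,3,4,5,6}  [new]
{0,2,3,4,5,6} --p--> {0,1,2,3,4,5,6}  [seen]
{0,2,3,4,5,6} --q--> {0,1,2,3,4,5,6}  [seen]
{0,1,2,4,5,6} --p--> {0,1,2,3,4,5,6}  [seen]
{0,1,2,4,5,6} --q--> {0,1,2,3,4,5,6}  [seen]
{0,1,2,3,4} --p--> {0,1,2,3,4,5,6}  [seen]
{0,1,2,3,4} --q--> {0,1,2,3,4,5,6}  [seen]
{0,1,2,3,4,5,6} --p--> {0,1,2,3,4,5,6}  [seen]
{0,1,2,3,4,5,6} --q--> {0,1,2,3,4,5,6}  [seen]
Reachable DFA states: {0}, {1,2}, {0,3,5}, {0,2,3,4,5,6}, {0,1,2,4,5,6}, {0,1,2,3,4}, {0,1,2,3,4,5,6}.
Accepting DFA states (contain an NFA accepting state): {1,2}, {0,3,5}, {0,2,3,4,5,6}, {0,1,2,4,5,6}, {0,1,2,3,4}, {0,1,2,3,4,5,6}.

6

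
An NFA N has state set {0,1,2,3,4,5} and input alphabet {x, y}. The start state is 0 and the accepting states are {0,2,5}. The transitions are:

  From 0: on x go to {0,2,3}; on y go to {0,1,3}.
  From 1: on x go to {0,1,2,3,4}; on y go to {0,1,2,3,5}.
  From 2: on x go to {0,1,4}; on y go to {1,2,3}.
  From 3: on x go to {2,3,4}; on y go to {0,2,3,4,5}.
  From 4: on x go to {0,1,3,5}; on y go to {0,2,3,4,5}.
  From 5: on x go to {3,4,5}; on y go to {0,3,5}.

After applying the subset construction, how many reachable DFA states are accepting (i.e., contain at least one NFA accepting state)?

Start state of the DFA: {0}.
{0} --x--> {0,2,3}  [new]
{0} --y--> {0,1,3}  [new]
{0,2,3} --x--> {0,1,2,3,4}  [new]
{0,2,3} --y--> {0,1,2,3,4,5}  [new]
{0,1,3} --x--> {0,1,2,3,4}  [seen]
{0,1,3} --y--> {0,1,2,3,4,5}  [seen]
{0,1,2,3,4} --x--> {0,1,2,3,4,5}  [seen]
{0,1,2,3,4} --y--> {0,1,2,3,4,5}  [seen]
{0,1,2,3,4,5} --x--> {0,1,2,3,4,5}  [seen]
{0,1,2,3,4,5} --y--> {0,1,2,3,4,5}  [seen]
Reachable DFA states: {0}, {0,2,3}, {0,1,3}, {0,1,2,3,4}, {0,1,2,3,4,5}.
Accepting DFA states (contain an NFA accepting state): {0}, {0,2,3}, {0,1,3}, {0,1,2,3,4}, {0,1,2,3,4,5}.

5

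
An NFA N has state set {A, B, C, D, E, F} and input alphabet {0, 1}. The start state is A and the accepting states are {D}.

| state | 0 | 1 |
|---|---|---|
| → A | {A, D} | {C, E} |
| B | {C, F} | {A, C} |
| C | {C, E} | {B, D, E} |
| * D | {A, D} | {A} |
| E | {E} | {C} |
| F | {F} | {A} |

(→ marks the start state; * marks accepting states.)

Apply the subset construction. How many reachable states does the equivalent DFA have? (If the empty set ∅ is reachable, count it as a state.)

8

Start state of the DFA: {A}.
{A} --0--> {A, D}  [new]
{A} --1--> {C, E}  [new]
{A, D} --0--> {A, D}  [seen]
{A, D} --1--> {A, C, E}  [new]
{C, E} --0--> {C, E}  [seen]
{C, E} --1--> {B, C, D, E}  [new]
{A, C, E} --0--> {A, C, D, E}  [new]
{A, C, E} --1--> {B, C, D, E}  [seen]
{B, C, D, E} --0--> {A, C, D, E, F}  [new]
{B, C, D, E} --1--> {A, B, C, D, E}  [new]
{A, C, D, E} --0--> {A, C, D, E}  [seen]
{A, C, D, E} --1--> {A, B, C, D, E}  [seen]
{A, C, D, E, F} --0--> {A, C, D, E, F}  [seen]
{A, C, D, E, F} --1--> {A, B, C, D, E}  [seen]
{A, B, C, D, E} --0--> {A, C, D, E, F}  [seen]
{A, B, C, D, E} --1--> {A, B, C, D, E}  [seen]
Reachable DFA states: {A}, {A, D}, {C, E}, {A, C, E}, {B, C, D, E}, {A, C, D, E}, {A, C, D, E, F}, {A, B, C, D, E}.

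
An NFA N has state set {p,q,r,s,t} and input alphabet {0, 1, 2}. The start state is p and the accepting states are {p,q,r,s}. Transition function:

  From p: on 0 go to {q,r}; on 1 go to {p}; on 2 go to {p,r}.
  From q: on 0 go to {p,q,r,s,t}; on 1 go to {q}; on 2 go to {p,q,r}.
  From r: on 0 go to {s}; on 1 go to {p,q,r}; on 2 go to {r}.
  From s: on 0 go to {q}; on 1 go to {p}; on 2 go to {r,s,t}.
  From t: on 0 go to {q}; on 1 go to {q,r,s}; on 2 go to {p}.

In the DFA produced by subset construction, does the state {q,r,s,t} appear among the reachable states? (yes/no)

Start state of the DFA: {p}.
{p} --0--> {q,r}  [new]
{p} --1--> {p}  [seen]
{p} --2--> {p,r}  [new]
{q,r} --0--> {p,q,r,s,t}  [new]
{q,r} --1--> {p,q,r}  [new]
{q,r} --2--> {p,q,r}  [seen]
{p,r} --0--> {q,r,s}  [new]
{p,r} --1--> {p,q,r}  [seen]
{p,r} --2--> {p,r}  [seen]
{p,q,r,s,t} --0--> {p,q,r,s,t}  [seen]
{p,q,r,s,t} --1--> {p,q,r,s}  [new]
{p,q,r,s,t} --2--> {p,q,r,s,t}  [seen]
{p,q,r} --0--> {p,q,r,s,t}  [seen]
{p,q,r} --1--> {p,q,r}  [seen]
{p,q,r} --2--> {p,q,r}  [seen]
{q,r,s} --0--> {p,q,r,s,t}  [seen]
{q,r,s} --1--> {p,q,r}  [seen]
{q,r,s} --2--> {p,q,r,s,t}  [seen]
{p,q,r,s} --0--> {p,q,r,s,t}  [seen]
{p,q,r,s} --1--> {p,q,r}  [seen]
{p,q,r,s} --2--> {p,q,r,s,t}  [seen]
Reachable DFA states: {p}, {q,r}, {p,r}, {p,q,r,s,t}, {p,q,r}, {q,r,s}, {p,q,r,s}.
{q,r,s,t} is not among them.

no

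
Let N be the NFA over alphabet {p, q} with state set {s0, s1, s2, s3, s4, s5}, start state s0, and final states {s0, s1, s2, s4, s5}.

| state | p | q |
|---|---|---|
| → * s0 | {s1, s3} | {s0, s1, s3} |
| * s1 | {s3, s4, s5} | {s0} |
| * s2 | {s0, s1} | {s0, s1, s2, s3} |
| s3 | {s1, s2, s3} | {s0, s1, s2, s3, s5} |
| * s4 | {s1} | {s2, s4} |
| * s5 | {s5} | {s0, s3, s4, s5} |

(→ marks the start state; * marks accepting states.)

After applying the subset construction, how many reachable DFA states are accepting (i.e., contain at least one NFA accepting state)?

6

Start state of the DFA: {s0}.
{s0} --p--> {s1, s3}  [new]
{s0} --q--> {s0, s1, s3}  [new]
{s1, s3} --p--> {s1, s2, s3, s4, s5}  [new]
{s1, s3} --q--> {s0, s1, s2, s3, s5}  [new]
{s0, s1, s3} --p--> {s1, s2, s3, s4, s5}  [seen]
{s0, s1, s3} --q--> {s0, s1, s2, s3, s5}  [seen]
{s1, s2, s3, s4, s5} --p--> {s0, s1, s2, s3, s4, s5}  [new]
{s1, s2, s3, s4, s5} --q--> {s0, s1, s2, s3, s4, s5}  [seen]
{s0, s1, s2, s3, s5} --p--> {s0, s1, s2, s3, s4, s5}  [seen]
{s0, s1, s2, s3, s5} --q--> {s0, s1, s2, s3, s4, s5}  [seen]
{s0, s1, s2, s3, s4, s5} --p--> {s0, s1, s2, s3, s4, s5}  [seen]
{s0, s1, s2, s3, s4, s5} --q--> {s0, s1, s2, s3, s4, s5}  [seen]
Reachable DFA states: {s0}, {s1, s3}, {s0, s1, s3}, {s1, s2, s3, s4, s5}, {s0, s1, s2, s3, s5}, {s0, s1, s2, s3, s4, s5}.
Accepting DFA states (contain an NFA accepting state): {s0}, {s1, s3}, {s0, s1, s3}, {s1, s2, s3, s4, s5}, {s0, s1, s2, s3, s5}, {s0, s1, s2, s3, s4, s5}.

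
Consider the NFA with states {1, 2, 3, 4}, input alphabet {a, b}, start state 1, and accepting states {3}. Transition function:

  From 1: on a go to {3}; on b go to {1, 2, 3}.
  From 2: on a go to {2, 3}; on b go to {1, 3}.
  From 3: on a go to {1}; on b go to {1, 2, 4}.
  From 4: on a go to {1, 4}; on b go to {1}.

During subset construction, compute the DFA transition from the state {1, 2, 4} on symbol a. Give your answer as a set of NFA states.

δ(1,a) = {3}; δ(2,a) = {2, 3}; δ(4,a) = {1, 4}.
Union: {1, 2, 3, 4}.

{1, 2, 3, 4}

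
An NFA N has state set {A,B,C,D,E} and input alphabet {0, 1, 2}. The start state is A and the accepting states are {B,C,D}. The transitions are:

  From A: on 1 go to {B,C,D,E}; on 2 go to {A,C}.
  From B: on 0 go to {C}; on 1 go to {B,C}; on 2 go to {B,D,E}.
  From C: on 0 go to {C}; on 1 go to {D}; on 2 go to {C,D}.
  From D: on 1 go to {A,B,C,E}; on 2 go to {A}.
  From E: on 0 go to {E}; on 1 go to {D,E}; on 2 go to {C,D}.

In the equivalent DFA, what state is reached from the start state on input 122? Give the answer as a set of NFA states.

Start: {A}.
δ(A,1) = {B,C,D,E}.
Union: {B,C,D,E}.
After 1: {B,C,D,E}.
δ(B,2) = {B,D,E}; δ(C,2) = {C,D}; δ(D,2) = {A}; δ(E,2) = {C,D}.
Union: {A,B,C,D,E}.
After 2: {A,B,C,D,E}.
δ(A,2) = {A,C}; δ(B,2) = {B,D,E}; δ(C,2) = {C,D}; δ(D,2) = {A}; δ(E,2) = {C,D}.
Union: {A,B,C,D,E}.
After 2: {A,B,C,D,E}.

{A,B,C,D,E}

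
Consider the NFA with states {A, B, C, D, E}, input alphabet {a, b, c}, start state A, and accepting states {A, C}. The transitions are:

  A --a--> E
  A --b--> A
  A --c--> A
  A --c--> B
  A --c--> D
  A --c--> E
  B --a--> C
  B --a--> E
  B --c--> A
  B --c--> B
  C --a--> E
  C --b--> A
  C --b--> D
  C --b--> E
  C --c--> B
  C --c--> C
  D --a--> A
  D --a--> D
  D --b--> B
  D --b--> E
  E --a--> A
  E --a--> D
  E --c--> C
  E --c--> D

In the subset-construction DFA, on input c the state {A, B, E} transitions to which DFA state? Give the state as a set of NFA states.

{A, B, C, D, E}

δ(A,c) = {A, B, D, E}; δ(B,c) = {A, B}; δ(E,c) = {C, D}.
Union: {A, B, C, D, E}.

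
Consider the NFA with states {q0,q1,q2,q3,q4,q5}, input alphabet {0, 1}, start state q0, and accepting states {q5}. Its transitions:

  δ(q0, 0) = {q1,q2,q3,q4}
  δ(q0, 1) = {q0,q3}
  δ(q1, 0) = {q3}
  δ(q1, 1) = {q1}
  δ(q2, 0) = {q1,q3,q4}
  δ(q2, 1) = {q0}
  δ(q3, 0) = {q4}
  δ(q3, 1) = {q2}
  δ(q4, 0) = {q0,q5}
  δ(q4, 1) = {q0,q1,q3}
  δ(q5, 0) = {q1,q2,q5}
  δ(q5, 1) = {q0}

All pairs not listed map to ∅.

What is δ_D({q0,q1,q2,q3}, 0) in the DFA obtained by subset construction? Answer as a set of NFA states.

{q1,q2,q3,q4}

δ(q0,0) = {q1,q2,q3,q4}; δ(q1,0) = {q3}; δ(q2,0) = {q1,q3,q4}; δ(q3,0) = {q4}.
Union: {q1,q2,q3,q4}.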